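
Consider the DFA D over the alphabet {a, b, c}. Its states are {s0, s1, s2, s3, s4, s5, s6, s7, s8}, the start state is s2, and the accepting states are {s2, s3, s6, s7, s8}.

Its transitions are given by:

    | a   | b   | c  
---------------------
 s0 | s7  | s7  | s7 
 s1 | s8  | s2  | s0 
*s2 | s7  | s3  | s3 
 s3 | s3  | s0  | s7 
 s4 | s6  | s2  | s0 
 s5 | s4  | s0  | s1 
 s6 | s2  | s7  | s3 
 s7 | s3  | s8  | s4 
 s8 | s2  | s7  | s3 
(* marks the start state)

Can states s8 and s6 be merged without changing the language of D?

Yes

Reachable states from the start: {s0,s2,s3,s4,s6,s7,s8}. Unreachable: {s1,s5} — drop them.
P0 = {s2,s3,s6,s7,s8} | {s0,s4}.
Refine {s2,s3,s6,s7,s8} on symbol b: members go to different blocks, giving {s2,s6,s7,s8} and {s3}.
On input a, block {s2,s6,s7,s8} splits into {s2,s6,s8} and {s7}.
Split {s2,s6,s8} by δ(·,a) → {s6,s8} and {s2}.
Refine {s0,s4} on symbol a: members go to different blocks, giving {s0} and {s4}.
The partition is now stable with 6 blocks: {s6,s8} | {s0} | {s3} | {s7} | {s2} | {s4}.
s8 and s6 lie in the same block of the stable partition, so they are equivalent — no string distinguishes them.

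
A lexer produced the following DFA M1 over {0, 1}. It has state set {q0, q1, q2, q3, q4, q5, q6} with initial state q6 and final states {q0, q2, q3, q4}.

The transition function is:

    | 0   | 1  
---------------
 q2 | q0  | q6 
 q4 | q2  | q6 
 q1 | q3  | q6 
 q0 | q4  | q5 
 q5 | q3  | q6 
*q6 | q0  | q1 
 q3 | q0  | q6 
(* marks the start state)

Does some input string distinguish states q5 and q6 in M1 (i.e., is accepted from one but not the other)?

P0 = {q0,q2,q3,q4} | {q1,q5,q6}.
The partition is now stable with 2 blocks: {q0,q2,q3,q4} | {q1,q5,q6}.
q5 and q6 lie in the same block of the stable partition, so they are equivalent — no string distinguishes them.

No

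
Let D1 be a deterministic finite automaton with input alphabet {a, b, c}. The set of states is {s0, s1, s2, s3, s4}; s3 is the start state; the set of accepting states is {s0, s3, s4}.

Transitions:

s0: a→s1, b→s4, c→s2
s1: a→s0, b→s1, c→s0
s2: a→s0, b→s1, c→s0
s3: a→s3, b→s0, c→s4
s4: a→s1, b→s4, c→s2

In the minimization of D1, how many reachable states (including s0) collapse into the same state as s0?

2

Every state is reachable, so we keep all 5.
P0 = {s0,s3,s4} | {s1,s2}.
On input a, block {s0,s3,s4} splits into {s0,s4} and {s3}.
No further refinement is possible. Final partition (3 blocks): {s0,s4} | {s1,s2} | {s3}.
The equivalence class containing s0 is {s0,s4}, of size 2.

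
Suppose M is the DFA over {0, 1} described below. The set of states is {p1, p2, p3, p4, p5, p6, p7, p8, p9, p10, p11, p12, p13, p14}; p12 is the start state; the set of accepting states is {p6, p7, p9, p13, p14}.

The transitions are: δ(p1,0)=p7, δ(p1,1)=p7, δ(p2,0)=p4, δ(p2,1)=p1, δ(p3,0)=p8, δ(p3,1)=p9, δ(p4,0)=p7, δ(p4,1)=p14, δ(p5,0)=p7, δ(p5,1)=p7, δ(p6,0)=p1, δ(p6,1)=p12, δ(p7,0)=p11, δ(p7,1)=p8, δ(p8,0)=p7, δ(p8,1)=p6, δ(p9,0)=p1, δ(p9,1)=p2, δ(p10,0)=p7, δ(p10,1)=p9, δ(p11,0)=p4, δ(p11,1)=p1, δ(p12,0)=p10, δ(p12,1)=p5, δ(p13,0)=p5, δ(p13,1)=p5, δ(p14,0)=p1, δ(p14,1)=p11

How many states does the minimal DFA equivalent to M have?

First remove the unreachable states {p3,p13}; 12 states remain.
Start with accepting vs non-accepting: {p6,p7,p9,p14} | {p1,p2,p4,p5,p8,p10,p11,p12}.
Split {p1,p2,p4,p5,p8,p10,p11,p12} by δ(·,0) → {p1,p4,p5,p8,p10} and {p2,p11,p12}.
Split {p6,p7,p9,p14} by δ(·,0) → {p6,p9,p14} and {p7}.
Split {p1,p4,p5,p8,p10} by δ(·,1) → {p4,p8,p10} and {p1,p5}.
The partition is now stable with 5 blocks: {p6,p9,p14} | {p4,p8,p10} | {p2,p11,p12} | {p7} | {p1,p5}.

5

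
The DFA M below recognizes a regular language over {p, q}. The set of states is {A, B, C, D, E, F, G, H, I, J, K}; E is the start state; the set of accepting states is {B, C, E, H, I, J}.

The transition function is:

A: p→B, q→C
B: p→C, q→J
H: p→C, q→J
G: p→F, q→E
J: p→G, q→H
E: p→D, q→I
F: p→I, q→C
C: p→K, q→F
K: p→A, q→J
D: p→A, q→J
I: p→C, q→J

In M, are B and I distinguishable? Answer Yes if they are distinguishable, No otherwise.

Start with accepting vs non-accepting: {B,C,E,H,I,J} | {A,D,F,G,K}.
Refine {B,C,E,H,I,J} on symbol p: members go to different blocks, giving {B,H,I} and {C,E,J}.
Split {A,D,F,G,K} by δ(·,p) → {D,G,K} and {A,F}.
On input q, block {C,E,J} splits into {E,J} and {C}.
The partition is now stable with 5 blocks: {B,H,I} | {D,G,K} | {E,J} | {A,F} | {C}.
B and I lie in the same block of the stable partition, so they are equivalent — no string distinguishes them.

No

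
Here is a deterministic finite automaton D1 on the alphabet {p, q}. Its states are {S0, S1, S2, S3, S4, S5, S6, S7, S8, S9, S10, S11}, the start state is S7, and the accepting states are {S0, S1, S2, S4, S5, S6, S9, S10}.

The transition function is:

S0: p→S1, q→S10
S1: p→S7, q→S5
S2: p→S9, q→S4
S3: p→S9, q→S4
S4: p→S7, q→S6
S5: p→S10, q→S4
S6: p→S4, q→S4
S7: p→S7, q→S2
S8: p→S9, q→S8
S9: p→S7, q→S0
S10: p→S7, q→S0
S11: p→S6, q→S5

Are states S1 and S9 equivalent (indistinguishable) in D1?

Yes

First remove the unreachable states {S3,S8,S11}; 9 states remain.
P0 = {S0,S1,S2,S4,S5,S6,S9,S10} | {S7}.
On input p, block {S0,S1,S2,S4,S5,S6,S9,S10} splits into {S0,S2,S5,S6} and {S1,S4,S9,S10}.
No further refinement is possible. Final partition (3 blocks): {S0,S2,S5,S6} | {S7} | {S1,S4,S9,S10}.
S1 and S9 lie in the same block of the stable partition, so they are equivalent — no string distinguishes them.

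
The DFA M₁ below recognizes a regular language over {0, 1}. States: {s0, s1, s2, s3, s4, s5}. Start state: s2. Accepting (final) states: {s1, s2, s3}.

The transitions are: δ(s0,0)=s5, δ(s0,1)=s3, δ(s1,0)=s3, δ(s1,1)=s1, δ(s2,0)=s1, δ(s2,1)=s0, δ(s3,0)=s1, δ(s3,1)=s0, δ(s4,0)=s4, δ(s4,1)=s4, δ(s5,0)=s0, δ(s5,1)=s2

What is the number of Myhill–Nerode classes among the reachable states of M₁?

3

Reachable states from the start: {s0,s1,s2,s3,s5}. Unreachable: {s4} — drop them.
Start with accepting vs non-accepting: {s1,s2,s3} | {s0,s5}.
On input 1, block {s1,s2,s3} splits into {s2,s3} and {s1}.
No further refinement is possible. Final partition (3 blocks): {s2,s3} | {s0,s5} | {s1}.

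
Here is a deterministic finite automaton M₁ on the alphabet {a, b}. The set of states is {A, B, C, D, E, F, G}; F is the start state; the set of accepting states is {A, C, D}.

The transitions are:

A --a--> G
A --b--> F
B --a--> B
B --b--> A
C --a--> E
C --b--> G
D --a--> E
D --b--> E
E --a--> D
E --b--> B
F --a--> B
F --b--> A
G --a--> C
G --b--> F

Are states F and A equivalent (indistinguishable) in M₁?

No

Start with accepting vs non-accepting: {A,C,D} | {B,E,F,G}.
Refine {B,E,F,G} on symbol a: members go to different blocks, giving {B,F} and {E,G}.
Refine {A,C,D} on symbol b: members go to different blocks, giving {C,D} and {A}.
Stable partition: {C,D} | {B,F} | {E,G} | {A} — 4 equivalence classes.
F and A end up in different blocks, so they are distinguishable. For instance, the string 'ε' is accepted from only A.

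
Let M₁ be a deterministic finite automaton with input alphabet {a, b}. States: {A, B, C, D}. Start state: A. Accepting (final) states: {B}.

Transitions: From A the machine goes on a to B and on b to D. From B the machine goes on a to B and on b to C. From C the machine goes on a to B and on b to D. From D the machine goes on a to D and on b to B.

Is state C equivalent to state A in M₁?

P0 = {B} | {A,C,D}.
Refine {A,C,D} on symbol a: members go to different blocks, giving {A,C} and {D}.
The partition is now stable with 3 blocks: {B} | {A,C} | {D}.
C and A lie in the same block of the stable partition, so they are equivalent — no string distinguishes them.

Yes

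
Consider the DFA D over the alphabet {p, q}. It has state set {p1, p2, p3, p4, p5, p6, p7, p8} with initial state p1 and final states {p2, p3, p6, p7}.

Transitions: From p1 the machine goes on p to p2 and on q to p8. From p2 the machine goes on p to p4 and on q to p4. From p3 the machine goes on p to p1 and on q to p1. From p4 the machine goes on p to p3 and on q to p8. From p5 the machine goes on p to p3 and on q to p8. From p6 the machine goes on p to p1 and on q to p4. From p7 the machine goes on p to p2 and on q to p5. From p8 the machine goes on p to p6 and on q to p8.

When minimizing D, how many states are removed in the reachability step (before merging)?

Starting at p1 and following transitions, the reachable set is {p1, p2, p3, p4, p6, p8}. That leaves p5, p7 unreachable — 2 in total.

2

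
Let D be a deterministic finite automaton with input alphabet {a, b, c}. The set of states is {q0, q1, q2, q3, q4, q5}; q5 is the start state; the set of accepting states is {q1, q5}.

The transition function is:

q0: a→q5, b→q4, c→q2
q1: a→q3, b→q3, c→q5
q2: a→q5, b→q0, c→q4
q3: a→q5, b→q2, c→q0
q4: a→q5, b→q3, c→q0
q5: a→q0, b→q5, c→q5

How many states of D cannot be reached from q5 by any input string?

1

No path from q5 leads to q1; the other 5 states are all reachable.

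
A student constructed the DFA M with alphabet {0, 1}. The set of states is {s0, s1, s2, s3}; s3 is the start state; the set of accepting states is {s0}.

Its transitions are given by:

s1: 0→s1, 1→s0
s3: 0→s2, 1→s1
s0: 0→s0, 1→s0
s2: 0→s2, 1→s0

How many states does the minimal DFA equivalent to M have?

3

All states are reachable from the start state.
Start with accepting vs non-accepting: {s0} | {s1,s2,s3}.
Refine {s1,s2,s3} on symbol 1: members go to different blocks, giving {s1,s2} and {s3}.
No further refinement is possible. Final partition (3 blocks): {s0} | {s1,s2} | {s3}.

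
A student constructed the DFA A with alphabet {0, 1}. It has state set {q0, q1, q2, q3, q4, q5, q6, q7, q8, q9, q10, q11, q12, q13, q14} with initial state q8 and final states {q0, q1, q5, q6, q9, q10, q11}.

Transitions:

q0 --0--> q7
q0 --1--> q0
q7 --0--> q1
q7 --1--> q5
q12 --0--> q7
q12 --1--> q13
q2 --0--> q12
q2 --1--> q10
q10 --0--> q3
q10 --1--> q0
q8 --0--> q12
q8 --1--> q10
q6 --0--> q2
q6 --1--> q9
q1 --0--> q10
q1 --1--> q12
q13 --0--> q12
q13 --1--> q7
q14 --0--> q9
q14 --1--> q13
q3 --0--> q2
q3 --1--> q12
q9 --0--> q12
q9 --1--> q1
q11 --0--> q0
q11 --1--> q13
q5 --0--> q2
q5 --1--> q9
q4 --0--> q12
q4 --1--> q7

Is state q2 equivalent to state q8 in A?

Yes

States {q4,q6,q11,q14} cannot be reached from the start state, so discard them.
Start with accepting vs non-accepting: {q0,q1,q5,q9,q10} | {q2,q3,q7,q8,q12,q13}.
On input 0, block {q0,q1,q5,q9,q10} splits into {q0,q5,q9,q10} and {q1}.
Refine {q0,q5,q9,q10} on symbol 1: members go to different blocks, giving {q0,q5,q10} and {q9}.
Split {q0,q5,q10} by δ(·,1) → {q0,q10} and {q5}.
Split {q2,q3,q7,q8,q12,q13} by δ(·,0) → {q2,q3,q8,q12,q13} and {q7}.
On input 0, block {q0,q10} splits into {q0} and {q10}.
Refine {q2,q3,q8,q12,q13} on symbol 0: members go to different blocks, giving {q2,q3,q8,q13} and {q12}.
On input 0, block {q2,q3,q8,q13} splits into {q2,q8,q13} and {q3}.
Refine {q2,q8,q13} on symbol 1: members go to different blocks, giving {q2,q8} and {q13}.
No further refinement is possible. Final partition (10 blocks): {q0} | {q2,q8} | {q1} | {q9} | {q5} | {q7} | {q10} | {q12} | {q3} | {q13}.
q2 and q8 lie in the same block of the stable partition, so they are equivalent — no string distinguishes them.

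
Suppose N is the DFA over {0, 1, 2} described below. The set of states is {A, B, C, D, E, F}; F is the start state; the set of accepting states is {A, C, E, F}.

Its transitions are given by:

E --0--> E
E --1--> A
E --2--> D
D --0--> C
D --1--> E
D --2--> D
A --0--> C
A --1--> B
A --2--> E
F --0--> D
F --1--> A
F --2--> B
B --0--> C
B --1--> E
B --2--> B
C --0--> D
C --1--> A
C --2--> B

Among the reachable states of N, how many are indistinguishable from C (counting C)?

Every state is reachable, so we keep all 6.
Initial partition by acceptance: {A,C,E,F} | {B,D}.
On input 0, block {A,C,E,F} splits into {A,E} and {C,F}.
Split {A,E} by δ(·,0) → {A} and {E}.
The partition is now stable with 4 blocks: {A} | {B,D} | {C,F} | {E}.
The equivalence class containing C is {C,F}, of size 2.

2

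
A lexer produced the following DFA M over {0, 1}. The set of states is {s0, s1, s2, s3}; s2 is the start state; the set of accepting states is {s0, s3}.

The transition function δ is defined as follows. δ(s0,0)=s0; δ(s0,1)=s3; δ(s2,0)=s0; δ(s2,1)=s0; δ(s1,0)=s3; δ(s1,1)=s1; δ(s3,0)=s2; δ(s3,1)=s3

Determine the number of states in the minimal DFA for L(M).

First remove the unreachable states {s1}; 3 states remain.
Initial partition by acceptance: {s0,s3} | {s2}.
Split {s0,s3} by δ(·,0) → {s0} and {s3}.
Stable partition: {s0} | {s2} | {s3} — 3 equivalence classes.

3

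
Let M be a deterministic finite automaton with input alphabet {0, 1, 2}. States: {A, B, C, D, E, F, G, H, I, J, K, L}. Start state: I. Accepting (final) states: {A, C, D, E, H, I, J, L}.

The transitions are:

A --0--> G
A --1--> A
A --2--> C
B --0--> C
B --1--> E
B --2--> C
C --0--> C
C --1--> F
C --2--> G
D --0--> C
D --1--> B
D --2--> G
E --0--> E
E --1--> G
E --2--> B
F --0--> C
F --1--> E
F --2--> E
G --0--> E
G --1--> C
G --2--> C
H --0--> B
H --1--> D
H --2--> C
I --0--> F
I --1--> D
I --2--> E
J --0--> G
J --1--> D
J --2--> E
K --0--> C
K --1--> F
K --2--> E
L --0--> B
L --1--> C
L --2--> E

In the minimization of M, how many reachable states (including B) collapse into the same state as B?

3

Reachable states from the start: {B,C,D,E,F,G,I}. Unreachable: {A,H,J,K,L} — drop them.
Start with accepting vs non-accepting: {C,D,E,I} | {B,F,G}.
On input 0, block {C,D,E,I} splits into {C,D,E} and {I}.
Stable partition: {C,D,E} | {B,F,G} | {I} — 3 equivalence classes.
State B belongs to the block {B,F,G}, which has 3 states.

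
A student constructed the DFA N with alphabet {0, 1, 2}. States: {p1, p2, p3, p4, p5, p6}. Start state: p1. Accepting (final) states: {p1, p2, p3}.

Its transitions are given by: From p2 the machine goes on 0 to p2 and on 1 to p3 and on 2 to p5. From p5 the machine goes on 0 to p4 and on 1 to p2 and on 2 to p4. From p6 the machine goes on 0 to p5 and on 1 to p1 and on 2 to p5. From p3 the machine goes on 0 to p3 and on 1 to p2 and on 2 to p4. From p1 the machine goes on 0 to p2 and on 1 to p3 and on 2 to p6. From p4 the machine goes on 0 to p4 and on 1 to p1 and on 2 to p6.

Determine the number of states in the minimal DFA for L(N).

2

Start with accepting vs non-accepting: {p1,p2,p3} | {p4,p5,p6}.
The partition is now stable with 2 blocks: {p1,p2,p3} | {p4,p5,p6}.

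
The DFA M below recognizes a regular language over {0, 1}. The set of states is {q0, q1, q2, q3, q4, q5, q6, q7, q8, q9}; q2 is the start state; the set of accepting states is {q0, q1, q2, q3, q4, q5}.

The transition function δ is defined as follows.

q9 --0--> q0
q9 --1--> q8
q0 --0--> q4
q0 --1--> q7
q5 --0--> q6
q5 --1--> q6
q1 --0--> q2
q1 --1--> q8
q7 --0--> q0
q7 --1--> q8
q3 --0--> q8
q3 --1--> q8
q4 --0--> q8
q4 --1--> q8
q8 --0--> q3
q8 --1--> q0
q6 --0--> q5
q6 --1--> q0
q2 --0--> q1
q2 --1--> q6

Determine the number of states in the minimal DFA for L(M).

First remove the unreachable states {q9}; 9 states remain.
Start with accepting vs non-accepting: {q0,q1,q2,q3,q4,q5} | {q6,q7,q8}.
On input 0, block {q0,q1,q2,q3,q4,q5} splits into {q0,q1,q2} and {q3,q4,q5}.
On input 0, block {q0,q1,q2} splits into {q1,q2} and {q0}.
Split {q6,q7,q8} by δ(·,0) → {q6,q8} and {q7}.
No further refinement is possible. Final partition (5 blocks): {q1,q2} | {q6,q8} | {q3,q4,q5} | {q0} | {q7}.

5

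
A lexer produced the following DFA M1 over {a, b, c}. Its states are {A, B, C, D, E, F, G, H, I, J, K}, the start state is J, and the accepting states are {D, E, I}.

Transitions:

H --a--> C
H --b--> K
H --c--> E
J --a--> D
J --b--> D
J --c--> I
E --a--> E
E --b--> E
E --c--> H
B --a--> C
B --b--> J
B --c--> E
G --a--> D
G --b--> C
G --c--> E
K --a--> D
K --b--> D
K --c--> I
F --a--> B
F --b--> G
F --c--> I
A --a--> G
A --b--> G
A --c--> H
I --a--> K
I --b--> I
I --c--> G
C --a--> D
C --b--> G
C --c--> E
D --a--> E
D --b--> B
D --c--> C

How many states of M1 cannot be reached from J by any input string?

2

BFS from J reaches {B, C, D, E, G, H, I, J, K}; the 2 state(s) A, F are never visited.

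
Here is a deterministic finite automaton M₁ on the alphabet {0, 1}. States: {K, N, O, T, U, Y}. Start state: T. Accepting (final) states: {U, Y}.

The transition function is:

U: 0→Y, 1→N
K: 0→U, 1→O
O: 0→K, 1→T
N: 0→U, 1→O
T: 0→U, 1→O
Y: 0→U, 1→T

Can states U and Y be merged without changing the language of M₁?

All states are reachable from the start state.
P0 = {U,Y} | {K,N,O,T}.
On input 0, block {K,N,O,T} splits into {K,N,T} and {O}.
The partition is now stable with 3 blocks: {U,Y} | {K,N,T} | {O}.
U and Y lie in the same block of the stable partition, so they are equivalent — no string distinguishes them.

Yes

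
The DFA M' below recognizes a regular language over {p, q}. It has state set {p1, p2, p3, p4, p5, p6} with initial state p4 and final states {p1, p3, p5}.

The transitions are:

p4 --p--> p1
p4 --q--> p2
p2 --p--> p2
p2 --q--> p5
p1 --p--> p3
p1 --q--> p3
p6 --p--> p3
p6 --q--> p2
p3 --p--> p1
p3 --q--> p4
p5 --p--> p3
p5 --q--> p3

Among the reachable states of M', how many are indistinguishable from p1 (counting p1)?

2

First remove the unreachable states {p6}; 5 states remain.
P0 = {p1,p3,p5} | {p2,p4}.
Refine {p1,p3,p5} on symbol q: members go to different blocks, giving {p1,p5} and {p3}.
Split {p2,p4} by δ(·,p) → {p2} and {p4}.
No further refinement is possible. Final partition (4 blocks): {p1,p5} | {p2} | {p3} | {p4}.
State p1 belongs to the block {p1,p5}, which has 2 states.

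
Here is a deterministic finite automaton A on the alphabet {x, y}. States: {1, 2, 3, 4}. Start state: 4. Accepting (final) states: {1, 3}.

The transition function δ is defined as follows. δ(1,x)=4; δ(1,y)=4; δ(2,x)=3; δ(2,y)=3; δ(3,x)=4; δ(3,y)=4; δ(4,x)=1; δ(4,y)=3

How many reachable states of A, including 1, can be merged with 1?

First remove the unreachable states {2}; 3 states remain.
Initial partition by acceptance: {1,3} | {4}.
The partition is now stable with 2 blocks: {1,3} | {4}.
The equivalence class containing 1 is {1,3}, of size 2.

2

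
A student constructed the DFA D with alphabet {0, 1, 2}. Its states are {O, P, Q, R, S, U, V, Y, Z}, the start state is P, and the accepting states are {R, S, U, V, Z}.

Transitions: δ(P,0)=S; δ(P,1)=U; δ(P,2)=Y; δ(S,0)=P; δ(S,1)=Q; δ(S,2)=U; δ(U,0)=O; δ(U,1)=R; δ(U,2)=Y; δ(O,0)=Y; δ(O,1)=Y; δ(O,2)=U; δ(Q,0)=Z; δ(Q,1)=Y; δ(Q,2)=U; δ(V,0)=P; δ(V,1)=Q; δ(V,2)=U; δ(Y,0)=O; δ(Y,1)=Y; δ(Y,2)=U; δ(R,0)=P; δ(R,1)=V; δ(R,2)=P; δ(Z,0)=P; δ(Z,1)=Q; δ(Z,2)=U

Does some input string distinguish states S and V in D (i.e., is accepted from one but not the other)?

All states are reachable from the start state.
Start with accepting vs non-accepting: {R,S,U,V,Z} | {O,P,Q,Y}.
Split {R,S,U,V,Z} by δ(·,1) → {S,V,Z} and {R,U}.
On input 0, block {O,P,Q,Y} splits into {O,Y} and {P,Q}.
Refine {R,U} on symbol 0: members go to different blocks, giving {U} and {R}.
On input 1, block {P,Q} splits into {P} and {Q}.
The partition is now stable with 6 blocks: {S,V,Z} | {O,Y} | {U} | {P} | {R} | {Q}.
S and V lie in the same block of the stable partition, so they are equivalent — no string distinguishes them.

No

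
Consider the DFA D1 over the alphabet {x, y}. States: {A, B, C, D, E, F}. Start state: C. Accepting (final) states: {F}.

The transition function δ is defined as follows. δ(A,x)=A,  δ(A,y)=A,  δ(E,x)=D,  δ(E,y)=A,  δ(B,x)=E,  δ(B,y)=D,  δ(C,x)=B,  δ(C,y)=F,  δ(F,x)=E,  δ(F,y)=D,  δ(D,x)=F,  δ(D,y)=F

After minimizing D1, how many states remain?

6

Initial partition by acceptance: {F} | {A,B,C,D,E}.
Refine {A,B,C,D,E} on symbol x: members go to different blocks, giving {A,B,C,E} and {D}.
On input x, block {A,B,C,E} splits into {A,B,C} and {E}.
Split {A,B,C} by δ(·,x) → {A,C} and {B}.
On input x, block {A,C} splits into {A} and {C}.
Stable partition: {F} | {A} | {D} | {E} | {B} | {C} — 6 equivalence classes.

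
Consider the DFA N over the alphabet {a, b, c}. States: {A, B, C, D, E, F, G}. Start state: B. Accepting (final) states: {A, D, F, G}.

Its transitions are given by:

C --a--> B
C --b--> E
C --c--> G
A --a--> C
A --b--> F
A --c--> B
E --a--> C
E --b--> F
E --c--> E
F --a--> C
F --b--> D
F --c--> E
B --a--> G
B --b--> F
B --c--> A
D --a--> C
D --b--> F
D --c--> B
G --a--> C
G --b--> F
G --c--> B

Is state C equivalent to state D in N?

Initial partition by acceptance: {A,D,F,G} | {B,C,E}.
On input a, block {B,C,E} splits into {C,E} and {B}.
Refine {A,D,F,G} on symbol c: members go to different blocks, giving {A,D,G} and {F}.
Refine {C,E} on symbol a: members go to different blocks, giving {C} and {E}.
The partition is now stable with 5 blocks: {A,D,G} | {C} | {B} | {F} | {E}.
C and D end up in different blocks, so they are distinguishable. For instance, the string 'ε' is accepted from only D.

No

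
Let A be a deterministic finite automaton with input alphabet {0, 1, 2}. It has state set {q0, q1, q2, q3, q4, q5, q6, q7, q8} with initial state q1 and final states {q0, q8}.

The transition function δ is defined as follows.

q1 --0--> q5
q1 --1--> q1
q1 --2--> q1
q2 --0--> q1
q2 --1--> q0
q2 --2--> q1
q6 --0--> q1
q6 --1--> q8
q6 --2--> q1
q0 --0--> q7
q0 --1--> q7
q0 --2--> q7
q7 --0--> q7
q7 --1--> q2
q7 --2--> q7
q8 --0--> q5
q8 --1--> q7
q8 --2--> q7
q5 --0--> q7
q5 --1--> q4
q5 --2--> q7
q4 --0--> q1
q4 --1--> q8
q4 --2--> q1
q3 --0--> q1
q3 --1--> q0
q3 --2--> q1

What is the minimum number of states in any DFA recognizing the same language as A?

States {q3,q6} cannot be reached from the start state, so discard them.
P0 = {q0,q8} | {q1,q2,q4,q5,q7}.
Split {q1,q2,q4,q5,q7} by δ(·,1) → {q1,q5,q7} and {q2,q4}.
On input 1, block {q1,q5,q7} splits into {q5,q7} and {q1}.
Stable partition: {q0,q8} | {q5,q7} | {q2,q4} | {q1} — 4 equivalence classes.

4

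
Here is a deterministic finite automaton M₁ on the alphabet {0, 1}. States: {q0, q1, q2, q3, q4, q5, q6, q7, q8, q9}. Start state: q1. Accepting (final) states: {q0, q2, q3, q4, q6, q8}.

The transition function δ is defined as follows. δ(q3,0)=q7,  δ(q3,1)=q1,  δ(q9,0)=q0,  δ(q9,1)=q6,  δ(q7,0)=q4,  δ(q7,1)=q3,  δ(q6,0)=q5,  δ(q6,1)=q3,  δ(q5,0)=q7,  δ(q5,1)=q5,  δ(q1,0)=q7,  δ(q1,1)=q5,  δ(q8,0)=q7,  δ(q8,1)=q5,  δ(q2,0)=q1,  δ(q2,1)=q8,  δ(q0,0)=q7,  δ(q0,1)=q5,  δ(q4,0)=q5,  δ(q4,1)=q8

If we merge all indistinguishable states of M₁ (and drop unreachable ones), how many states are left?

States {q0,q2,q6,q9} cannot be reached from the start state, so discard them.
Initial partition by acceptance: {q3,q4,q8} | {q1,q5,q7}.
On input 1, block {q3,q4,q8} splits into {q3,q8} and {q4}.
Refine {q1,q5,q7} on symbol 0: members go to different blocks, giving {q1,q5} and {q7}.
Stable partition: {q3,q8} | {q1,q5} | {q4} | {q7} — 4 equivalence classes.

4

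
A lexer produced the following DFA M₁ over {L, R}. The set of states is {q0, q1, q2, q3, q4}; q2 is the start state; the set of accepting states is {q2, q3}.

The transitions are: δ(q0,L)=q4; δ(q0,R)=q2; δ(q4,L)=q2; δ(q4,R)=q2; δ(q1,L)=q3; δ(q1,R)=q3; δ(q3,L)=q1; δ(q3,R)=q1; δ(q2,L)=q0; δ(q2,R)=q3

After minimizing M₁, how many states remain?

5

Every state is reachable, so we keep all 5.
P0 = {q2,q3} | {q0,q1,q4}.
Refine {q2,q3} on symbol R: members go to different blocks, giving {q2} and {q3}.
Refine {q0,q1,q4} on symbol L: members go to different blocks, giving {q0} and {q1} and {q4}.
Stable partition: {q2} | {q0} | {q3} | {q1} | {q4} — 5 equivalence classes.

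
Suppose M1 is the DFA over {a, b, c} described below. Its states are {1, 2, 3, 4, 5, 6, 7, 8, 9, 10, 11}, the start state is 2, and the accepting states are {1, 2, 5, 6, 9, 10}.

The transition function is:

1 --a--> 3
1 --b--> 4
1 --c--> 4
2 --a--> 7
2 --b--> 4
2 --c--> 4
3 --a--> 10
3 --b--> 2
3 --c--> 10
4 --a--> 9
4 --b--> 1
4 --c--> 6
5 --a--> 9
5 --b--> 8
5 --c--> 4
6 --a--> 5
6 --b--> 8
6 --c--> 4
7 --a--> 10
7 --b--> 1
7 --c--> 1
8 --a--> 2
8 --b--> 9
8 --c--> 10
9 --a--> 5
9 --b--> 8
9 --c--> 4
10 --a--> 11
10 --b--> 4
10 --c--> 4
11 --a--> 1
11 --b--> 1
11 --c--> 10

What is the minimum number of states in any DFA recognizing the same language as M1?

P0 = {1,2,5,6,9,10} | {3,4,7,8,11}.
Refine {1,2,5,6,9,10} on symbol a: members go to different blocks, giving {1,2,10} and {5,6,9}.
On input a, block {3,4,7,8,11} splits into {3,7,8,11} and {4}.
Refine {3,7,8,11} on symbol b: members go to different blocks, giving {3,7,11} and {8}.
No further refinement is possible. Final partition (5 blocks): {1,2,10} | {3,7,11} | {5,6,9} | {4} | {8}.

5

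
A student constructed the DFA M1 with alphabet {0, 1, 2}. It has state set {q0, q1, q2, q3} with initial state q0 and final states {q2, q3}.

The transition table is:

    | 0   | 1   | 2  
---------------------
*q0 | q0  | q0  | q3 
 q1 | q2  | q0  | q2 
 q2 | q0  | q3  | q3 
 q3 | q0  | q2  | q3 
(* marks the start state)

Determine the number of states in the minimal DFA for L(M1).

States {q1} cannot be reached from the start state, so discard them.
Initial partition by acceptance: {q2,q3} | {q0}.
The partition is now stable with 2 blocks: {q2,q3} | {q0}.

2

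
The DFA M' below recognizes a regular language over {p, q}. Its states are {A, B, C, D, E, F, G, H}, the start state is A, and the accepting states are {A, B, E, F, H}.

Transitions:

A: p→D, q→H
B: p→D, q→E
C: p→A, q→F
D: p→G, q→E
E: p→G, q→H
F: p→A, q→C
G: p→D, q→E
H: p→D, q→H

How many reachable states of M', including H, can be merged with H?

3

States {B,C,F} cannot be reached from the start state, so discard them.
Start with accepting vs non-accepting: {A,E,H} | {D,G}.
Stable partition: {A,E,H} | {D,G} — 2 equivalence classes.
State H belongs to the block {A,E,H}, which has 3 states.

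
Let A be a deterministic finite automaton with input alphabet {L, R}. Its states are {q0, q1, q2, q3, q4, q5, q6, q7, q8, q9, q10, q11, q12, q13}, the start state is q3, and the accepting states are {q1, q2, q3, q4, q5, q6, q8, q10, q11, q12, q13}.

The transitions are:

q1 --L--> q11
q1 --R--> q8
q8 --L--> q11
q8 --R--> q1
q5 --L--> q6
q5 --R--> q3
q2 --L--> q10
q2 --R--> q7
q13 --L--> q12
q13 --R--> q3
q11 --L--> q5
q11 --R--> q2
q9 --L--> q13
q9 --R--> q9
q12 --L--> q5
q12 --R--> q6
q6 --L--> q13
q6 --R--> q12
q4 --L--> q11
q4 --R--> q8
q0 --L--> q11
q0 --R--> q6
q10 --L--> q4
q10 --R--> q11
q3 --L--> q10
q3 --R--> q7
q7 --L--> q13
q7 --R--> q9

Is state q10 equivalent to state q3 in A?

No

States {q0} cannot be reached from the start state, so discard them.
Start with accepting vs non-accepting: {q1,q2,q3,q4,q5,q6,q8,q10,q11,q12,q13} | {q7,q9}.
On input R, block {q1,q2,q3,q4,q5,q6,q8,q10,q11,q12,q13} splits into {q1,q4,q5,q6,q8,q10,q11,q12,q13} and {q2,q3}.
On input R, block {q1,q4,q5,q6,q8,q10,q11,q12,q13} splits into {q1,q4,q6,q8,q10,q12} and {q5,q11,q13}.
On input L, block {q1,q4,q6,q8,q10,q12} splits into {q1,q4,q6,q8,q12} and {q10}.
On input L, block {q5,q11,q13} splits into {q5,q13} and {q11}.
Split {q1,q4,q6,q8,q12} by δ(·,L) → {q1,q4,q8} and {q6,q12}.
Stable partition: {q1,q4,q8} | {q7,q9} | {q2,q3} | {q5,q13} | {q10} | {q11} | {q6,q12} — 7 equivalence classes.
q10 and q3 end up in different blocks, so they are distinguishable. For instance, the string 'R' is accepted from only q10.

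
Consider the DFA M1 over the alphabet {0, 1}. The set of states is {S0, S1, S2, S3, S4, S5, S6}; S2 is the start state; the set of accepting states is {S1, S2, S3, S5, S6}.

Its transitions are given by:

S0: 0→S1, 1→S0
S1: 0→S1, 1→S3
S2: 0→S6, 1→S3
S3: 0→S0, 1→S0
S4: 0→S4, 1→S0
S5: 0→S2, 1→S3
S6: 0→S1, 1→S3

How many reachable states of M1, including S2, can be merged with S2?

Reachable states from the start: {S0,S1,S2,S3,S6}. Unreachable: {S4,S5} — drop them.
Initial partition by acceptance: {S1,S2,S3,S6} | {S0}.
Split {S1,S2,S3,S6} by δ(·,0) → {S1,S2,S6} and {S3}.
No further refinement is possible. Final partition (3 blocks): {S1,S2,S6} | {S0} | {S3}.
State S2 belongs to the block {S1,S2,S6}, which has 3 states.

3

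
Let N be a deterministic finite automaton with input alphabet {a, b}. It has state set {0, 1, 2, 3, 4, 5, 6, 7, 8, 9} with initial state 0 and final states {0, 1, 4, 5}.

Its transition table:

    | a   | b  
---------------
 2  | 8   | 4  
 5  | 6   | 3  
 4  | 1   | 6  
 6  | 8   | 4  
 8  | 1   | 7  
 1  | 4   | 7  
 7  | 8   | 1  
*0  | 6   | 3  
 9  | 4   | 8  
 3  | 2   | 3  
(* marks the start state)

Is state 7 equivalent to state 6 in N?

Yes

Reachable states from the start: {0,1,2,3,4,6,7,8}. Unreachable: {5,9} — drop them.
P0 = {0,1,4} | {2,3,6,7,8}.
On input a, block {0,1,4} splits into {1,4} and {0}.
Split {2,3,6,7,8} by δ(·,a) → {2,3,6,7} and {8}.
Split {2,3,6,7} by δ(·,a) → {2,6,7} and {3}.
The partition is now stable with 5 blocks: {1,4} | {2,6,7} | {0} | {8} | {3}.
7 and 6 lie in the same block of the stable partition, so they are equivalent — no string distinguishes them.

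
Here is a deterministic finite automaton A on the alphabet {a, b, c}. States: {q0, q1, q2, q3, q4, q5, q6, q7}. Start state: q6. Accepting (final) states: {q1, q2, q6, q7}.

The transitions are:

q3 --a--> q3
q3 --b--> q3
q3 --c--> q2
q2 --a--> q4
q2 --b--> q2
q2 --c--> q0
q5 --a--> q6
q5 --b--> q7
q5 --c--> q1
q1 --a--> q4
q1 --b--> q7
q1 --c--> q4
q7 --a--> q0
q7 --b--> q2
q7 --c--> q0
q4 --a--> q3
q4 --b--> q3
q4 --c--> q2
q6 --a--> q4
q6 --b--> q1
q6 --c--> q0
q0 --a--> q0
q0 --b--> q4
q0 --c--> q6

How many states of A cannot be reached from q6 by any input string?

1

BFS from q6 reaches {q0, q1, q2, q3, q4, q6, q7}; the 1 state(s) q5 are never visited.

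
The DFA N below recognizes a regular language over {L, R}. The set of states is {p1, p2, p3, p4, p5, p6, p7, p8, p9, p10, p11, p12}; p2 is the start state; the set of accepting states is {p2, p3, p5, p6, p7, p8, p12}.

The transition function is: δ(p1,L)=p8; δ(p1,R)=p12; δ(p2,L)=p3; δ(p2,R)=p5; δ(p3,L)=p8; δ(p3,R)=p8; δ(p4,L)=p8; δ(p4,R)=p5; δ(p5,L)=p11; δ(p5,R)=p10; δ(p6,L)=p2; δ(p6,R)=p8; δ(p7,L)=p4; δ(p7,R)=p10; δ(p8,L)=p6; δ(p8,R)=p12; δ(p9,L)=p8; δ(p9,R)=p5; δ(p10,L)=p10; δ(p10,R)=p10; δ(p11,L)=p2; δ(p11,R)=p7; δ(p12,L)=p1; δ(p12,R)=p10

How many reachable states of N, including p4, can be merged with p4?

States {p9} cannot be reached from the start state, so discard them.
Initial partition by acceptance: {p2,p3,p5,p6,p7,p8,p12} | {p1,p4,p10,p11}.
Split {p2,p3,p5,p6,p7,p8,p12} by δ(·,L) → {p2,p3,p6,p8} and {p5,p7,p12}.
Refine {p2,p3,p6,p8} on symbol R: members go to different blocks, giving {p2,p8} and {p3,p6}.
On input L, block {p1,p4,p10,p11} splits into {p1,p4,p11} and {p10}.
Stable partition: {p2,p8} | {p1,p4,p11} | {p5,p7,p12} | {p3,p6} | {p10} — 5 equivalence classes.
The equivalence class containing p4 is {p1,p4,p11}, of size 3.

3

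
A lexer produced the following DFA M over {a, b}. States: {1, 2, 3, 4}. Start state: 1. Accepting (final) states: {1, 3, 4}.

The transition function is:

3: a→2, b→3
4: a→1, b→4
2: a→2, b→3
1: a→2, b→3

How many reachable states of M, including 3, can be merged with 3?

First remove the unreachable states {4}; 3 states remain.
Initial partition by acceptance: {1,3} | {2}.
The partition is now stable with 2 blocks: {1,3} | {2}.
State 3 belongs to the block {1,3}, which has 2 states.

2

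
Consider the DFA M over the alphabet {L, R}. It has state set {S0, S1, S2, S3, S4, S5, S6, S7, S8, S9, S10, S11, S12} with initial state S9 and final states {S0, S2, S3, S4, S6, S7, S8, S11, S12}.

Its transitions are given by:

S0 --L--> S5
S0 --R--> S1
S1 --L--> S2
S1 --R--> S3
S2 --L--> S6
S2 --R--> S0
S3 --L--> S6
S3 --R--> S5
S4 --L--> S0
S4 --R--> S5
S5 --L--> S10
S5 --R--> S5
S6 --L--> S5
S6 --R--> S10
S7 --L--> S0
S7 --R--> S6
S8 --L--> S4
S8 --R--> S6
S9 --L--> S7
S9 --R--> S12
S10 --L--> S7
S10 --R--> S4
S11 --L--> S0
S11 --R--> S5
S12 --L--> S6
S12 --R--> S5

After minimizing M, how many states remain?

5

Reachable states from the start: {S0,S1,S2,S3,S4,S5,S6,S7,S9,S10,S12}. Unreachable: {S8,S11} — drop them.
Initial partition by acceptance: {S0,S2,S3,S4,S6,S7,S12} | {S1,S5,S9,S10}.
Refine {S0,S2,S3,S4,S6,S7,S12} on symbol L: members go to different blocks, giving {S2,S3,S4,S7,S12} and {S0,S6}.
Split {S2,S3,S4,S7,S12} by δ(·,R) → {S3,S4,S12} and {S2,S7}.
Split {S1,S5,S9,S10} by δ(·,L) → {S1,S9,S10} and {S5}.
No further refinement is possible. Final partition (5 blocks): {S3,S4,S12} | {S1,S9,S10} | {S0,S6} | {S2,S7} | {S5}.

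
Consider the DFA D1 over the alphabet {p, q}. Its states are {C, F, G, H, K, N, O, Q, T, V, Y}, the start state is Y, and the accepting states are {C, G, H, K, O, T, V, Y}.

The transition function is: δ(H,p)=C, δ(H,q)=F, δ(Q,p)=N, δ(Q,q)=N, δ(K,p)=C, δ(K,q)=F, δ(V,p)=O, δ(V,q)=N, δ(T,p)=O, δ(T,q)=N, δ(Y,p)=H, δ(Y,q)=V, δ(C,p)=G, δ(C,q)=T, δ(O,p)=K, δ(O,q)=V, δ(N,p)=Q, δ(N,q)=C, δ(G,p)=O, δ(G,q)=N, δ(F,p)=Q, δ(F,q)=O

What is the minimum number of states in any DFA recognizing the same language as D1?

All states are reachable from the start state.
Start with accepting vs non-accepting: {C,G,H,K,O,T,V,Y} | {F,N,Q}.
On input q, block {C,G,H,K,O,T,V,Y} splits into {G,H,K,T,V} and {C,O,Y}.
On input q, block {F,N,Q} splits into {F,N} and {Q}.
No further refinement is possible. Final partition (4 blocks): {G,H,K,T,V} | {F,N} | {C,O,Y} | {Q}.

4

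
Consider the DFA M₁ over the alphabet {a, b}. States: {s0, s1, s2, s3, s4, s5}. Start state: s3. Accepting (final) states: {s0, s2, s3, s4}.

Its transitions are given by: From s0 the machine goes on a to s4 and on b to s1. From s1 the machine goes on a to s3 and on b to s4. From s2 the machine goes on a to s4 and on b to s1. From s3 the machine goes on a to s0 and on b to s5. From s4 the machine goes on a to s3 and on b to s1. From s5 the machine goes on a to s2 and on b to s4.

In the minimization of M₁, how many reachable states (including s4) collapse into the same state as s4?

All states are reachable from the start state.
Start with accepting vs non-accepting: {s0,s2,s3,s4} | {s1,s5}.
No further refinement is possible. Final partition (2 blocks): {s0,s2,s3,s4} | {s1,s5}.
State s4 belongs to the block {s0,s2,s3,s4}, which has 4 states.

4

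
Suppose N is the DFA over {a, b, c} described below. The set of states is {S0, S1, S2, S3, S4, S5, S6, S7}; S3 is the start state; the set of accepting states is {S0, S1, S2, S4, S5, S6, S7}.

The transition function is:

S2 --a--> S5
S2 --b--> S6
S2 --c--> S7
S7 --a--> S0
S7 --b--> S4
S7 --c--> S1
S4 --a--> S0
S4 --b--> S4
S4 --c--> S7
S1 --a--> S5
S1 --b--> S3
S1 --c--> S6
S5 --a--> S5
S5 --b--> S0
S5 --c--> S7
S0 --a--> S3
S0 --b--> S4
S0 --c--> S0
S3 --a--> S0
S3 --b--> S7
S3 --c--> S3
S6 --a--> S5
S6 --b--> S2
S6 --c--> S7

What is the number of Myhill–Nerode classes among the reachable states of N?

All states are reachable from the start state.
P0 = {S0,S1,S2,S4,S5,S6,S7} | {S3}.
On input a, block {S0,S1,S2,S4,S5,S6,S7} splits into {S1,S2,S4,S5,S6,S7} and {S0}.
On input a, block {S1,S2,S4,S5,S6,S7} splits into {S1,S2,S5,S6} and {S4,S7}.
On input b, block {S1,S2,S5,S6} splits into {S2,S6} and {S1} and {S5}.
Split {S4,S7} by δ(·,c) → {S4} and {S7}.
Stable partition: {S2,S6} | {S3} | {S0} | {S4} | {S1} | {S5} | {S7} — 7 equivalence classes.

7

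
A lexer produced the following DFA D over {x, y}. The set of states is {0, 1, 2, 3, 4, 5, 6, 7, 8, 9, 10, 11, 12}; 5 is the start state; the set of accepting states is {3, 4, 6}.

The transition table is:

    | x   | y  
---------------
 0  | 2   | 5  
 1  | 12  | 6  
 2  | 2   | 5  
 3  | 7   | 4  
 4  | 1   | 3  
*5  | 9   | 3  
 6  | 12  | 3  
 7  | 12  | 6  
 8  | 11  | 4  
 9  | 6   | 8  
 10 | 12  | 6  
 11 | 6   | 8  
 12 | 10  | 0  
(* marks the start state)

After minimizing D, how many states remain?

All states are reachable from the start state.
Start with accepting vs non-accepting: {3,4,6} | {0,1,2,5,7,8,9,10,11,12}.
Split {0,1,2,5,7,8,9,10,11,12} by δ(·,x) → {0,1,2,5,7,8,10,12} and {9,11}.
Refine {0,1,2,5,7,8,10,12} on symbol x: members go to different blocks, giving {0,1,2,7,10,12} and {5,8}.
On input y, block {0,1,2,7,10,12} splits into {1,7,10} and {0,2} and {12}.
On input x, block {3,4,6} splits into {3,4} and {6}.
No further refinement is possible. Final partition (7 blocks): {3,4} | {1,7,10} | {9,11} | {5,8} | {0,2} | {12} | {6}.

7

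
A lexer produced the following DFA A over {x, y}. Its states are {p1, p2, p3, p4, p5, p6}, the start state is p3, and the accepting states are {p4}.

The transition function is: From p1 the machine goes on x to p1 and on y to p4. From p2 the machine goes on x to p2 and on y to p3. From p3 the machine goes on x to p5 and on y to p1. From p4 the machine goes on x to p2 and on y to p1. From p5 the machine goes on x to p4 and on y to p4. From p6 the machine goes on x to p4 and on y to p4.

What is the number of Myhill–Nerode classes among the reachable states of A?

Reachable states from the start: {p1,p2,p3,p4,p5}. Unreachable: {p6} — drop them.
P0 = {p4} | {p1,p2,p3,p5}.
Refine {p1,p2,p3,p5} on symbol x: members go to different blocks, giving {p1,p2,p3} and {p5}.
Refine {p1,p2,p3} on symbol x: members go to different blocks, giving {p1,p2} and {p3}.
Refine {p1,p2} on symbol y: members go to different blocks, giving {p1} and {p2}.
The partition is now stable with 5 blocks: {p4} | {p1} | {p5} | {p3} | {p2}.

5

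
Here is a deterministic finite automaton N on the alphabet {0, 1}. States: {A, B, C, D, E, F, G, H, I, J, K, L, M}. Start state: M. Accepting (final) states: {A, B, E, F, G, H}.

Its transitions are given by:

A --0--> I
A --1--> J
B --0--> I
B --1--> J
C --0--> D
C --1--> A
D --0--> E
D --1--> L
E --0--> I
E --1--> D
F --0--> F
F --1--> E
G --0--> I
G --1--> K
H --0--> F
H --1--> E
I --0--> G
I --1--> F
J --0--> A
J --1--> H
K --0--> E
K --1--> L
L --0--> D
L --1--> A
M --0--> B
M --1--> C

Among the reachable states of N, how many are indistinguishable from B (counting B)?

All states are reachable from the start state.
Initial partition by acceptance: {A,B,E,F,G,H} | {C,D,I,J,K,L,M}.
Split {A,B,E,F,G,H} by δ(·,0) → {A,B,E,G} and {F,H}.
Refine {C,D,I,J,K,L,M} on symbol 0: members go to different blocks, giving {D,I,J,K,M} and {C,L}.
Refine {D,I,J,K,M} on symbol 1: members go to different blocks, giving {D,K,M} and {I,J}.
On input 1, block {A,B,E,G} splits into {A,B} and {E,G}.
Refine {D,K,M} on symbol 0: members go to different blocks, giving {D,K} and {M}.
Split {I,J} by δ(·,0) → {I} and {J}.
Stable partition: {A,B} | {D,K} | {F,H} | {C,L} | {I} | {E,G} | {M} | {J} — 8 equivalence classes.
State B belongs to the block {A,B}, which has 2 states.

2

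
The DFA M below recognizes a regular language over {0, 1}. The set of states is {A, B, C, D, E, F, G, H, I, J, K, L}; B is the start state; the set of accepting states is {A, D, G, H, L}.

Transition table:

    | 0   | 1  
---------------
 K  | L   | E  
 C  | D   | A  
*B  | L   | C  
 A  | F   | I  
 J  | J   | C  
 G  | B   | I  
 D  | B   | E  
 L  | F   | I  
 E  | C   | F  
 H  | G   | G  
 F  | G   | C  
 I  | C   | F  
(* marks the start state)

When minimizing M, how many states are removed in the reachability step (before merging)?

BFS from B reaches {A, B, C, D, E, F, G, I, L}; the 3 state(s) H, J, K are never visited.

3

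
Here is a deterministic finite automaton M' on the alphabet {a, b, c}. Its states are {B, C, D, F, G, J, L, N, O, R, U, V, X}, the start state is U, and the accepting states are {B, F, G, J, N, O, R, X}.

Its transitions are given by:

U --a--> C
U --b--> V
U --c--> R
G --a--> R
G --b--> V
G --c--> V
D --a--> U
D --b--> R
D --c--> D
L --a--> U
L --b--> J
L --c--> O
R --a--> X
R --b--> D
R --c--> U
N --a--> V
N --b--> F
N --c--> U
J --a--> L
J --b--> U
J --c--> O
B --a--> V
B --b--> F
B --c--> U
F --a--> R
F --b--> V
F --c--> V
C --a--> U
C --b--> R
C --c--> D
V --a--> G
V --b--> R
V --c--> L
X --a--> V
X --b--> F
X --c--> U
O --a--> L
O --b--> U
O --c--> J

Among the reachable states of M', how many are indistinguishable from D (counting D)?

First remove the unreachable states {B,N}; 11 states remain.
P0 = {F,G,J,O,R,X} | {C,D,L,U,V}.
Split {F,G,J,O,R,X} by δ(·,a) → {J,O,X} and {F,G,R}.
Refine {J,O,X} on symbol b: members go to different blocks, giving {J,O} and {X}.
Split {C,D,L,U,V} by δ(·,a) → {C,D,L,U} and {V}.
On input b, block {C,D,L,U} splits into {C,D} and {L} and {U}.
On input a, block {F,G,R} splits into {F,G} and {R}.
No further refinement is possible. Final partition (8 blocks): {J,O} | {C,D} | {F,G} | {X} | {V} | {L} | {U} | {R}.
State D belongs to the block {C,D}, which has 2 states.

2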